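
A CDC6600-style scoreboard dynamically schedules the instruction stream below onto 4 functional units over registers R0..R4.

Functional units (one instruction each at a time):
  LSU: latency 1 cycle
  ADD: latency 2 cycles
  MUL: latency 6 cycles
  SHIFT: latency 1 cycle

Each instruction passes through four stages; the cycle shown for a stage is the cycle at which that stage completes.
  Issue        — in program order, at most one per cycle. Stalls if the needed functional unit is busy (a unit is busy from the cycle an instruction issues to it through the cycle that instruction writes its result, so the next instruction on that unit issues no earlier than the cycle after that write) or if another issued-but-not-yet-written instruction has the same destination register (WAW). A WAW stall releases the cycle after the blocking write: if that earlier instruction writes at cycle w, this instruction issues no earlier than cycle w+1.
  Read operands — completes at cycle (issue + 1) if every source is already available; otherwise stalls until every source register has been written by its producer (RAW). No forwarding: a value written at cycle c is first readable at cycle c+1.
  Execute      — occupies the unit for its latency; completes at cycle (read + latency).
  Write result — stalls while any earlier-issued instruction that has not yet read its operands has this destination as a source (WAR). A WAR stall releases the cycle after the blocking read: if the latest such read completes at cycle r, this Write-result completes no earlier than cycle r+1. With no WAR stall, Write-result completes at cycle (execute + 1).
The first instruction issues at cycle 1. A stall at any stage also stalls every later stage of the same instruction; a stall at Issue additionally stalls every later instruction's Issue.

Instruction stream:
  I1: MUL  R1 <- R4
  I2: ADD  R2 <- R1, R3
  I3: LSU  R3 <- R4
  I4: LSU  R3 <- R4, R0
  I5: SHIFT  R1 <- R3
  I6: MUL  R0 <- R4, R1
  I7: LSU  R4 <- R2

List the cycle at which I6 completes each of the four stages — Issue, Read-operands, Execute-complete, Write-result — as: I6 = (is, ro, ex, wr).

I6 = (14, 19, 25, 26)

cycle 1: I1→MUL
cycle 2: I1 RO | I2→ADD
cycle 3: I3→LSU
cycle 4: I3 RO
cycle 5: I3 EX
cycle 8: I1 EX
cycle 9: I1 WR R1
cycle 10: I2 RO
cycle 11: I3 WR R3
cycle 12: I2 EX | I4→LSU
cycle 13: I2 WR R2 | I4 RO | I5→SHIFT
cycle 14: I4 EX | I6→MUL
cycle 15: I4 WR R3
cycle 16: I5 RO | I7→LSU
cycle 17: I5 EX | I7 RO
cycle 18: I5 WR R1 | I7 EX
cycle 19: I6 RO
cycle 20: I7 WR R4
cycle 25: I6 EX
cycle 26: I6 WR R0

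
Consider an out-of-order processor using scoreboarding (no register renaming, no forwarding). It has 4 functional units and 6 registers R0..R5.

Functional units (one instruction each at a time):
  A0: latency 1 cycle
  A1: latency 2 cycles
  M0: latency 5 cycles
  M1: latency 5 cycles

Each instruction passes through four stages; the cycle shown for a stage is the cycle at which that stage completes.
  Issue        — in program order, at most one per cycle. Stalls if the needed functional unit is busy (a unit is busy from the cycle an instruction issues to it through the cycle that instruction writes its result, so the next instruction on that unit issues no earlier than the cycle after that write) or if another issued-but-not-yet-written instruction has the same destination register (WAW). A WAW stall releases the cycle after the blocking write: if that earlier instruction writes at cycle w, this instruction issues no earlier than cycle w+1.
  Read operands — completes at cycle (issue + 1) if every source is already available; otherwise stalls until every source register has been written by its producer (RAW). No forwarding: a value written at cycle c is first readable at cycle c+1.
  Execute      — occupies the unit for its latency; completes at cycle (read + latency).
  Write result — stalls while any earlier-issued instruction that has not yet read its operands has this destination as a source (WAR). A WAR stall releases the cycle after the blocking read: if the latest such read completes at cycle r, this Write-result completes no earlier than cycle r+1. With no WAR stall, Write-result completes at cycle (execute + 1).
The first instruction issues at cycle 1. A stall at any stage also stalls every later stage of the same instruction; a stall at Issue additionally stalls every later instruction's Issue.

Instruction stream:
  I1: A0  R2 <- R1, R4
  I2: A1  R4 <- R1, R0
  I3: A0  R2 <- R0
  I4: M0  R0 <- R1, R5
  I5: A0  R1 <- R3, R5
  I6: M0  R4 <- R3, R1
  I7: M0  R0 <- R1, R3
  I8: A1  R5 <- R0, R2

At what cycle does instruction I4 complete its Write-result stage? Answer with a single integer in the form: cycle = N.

cycle = 13

  I1 | 1 | 2 | 3 | 4
  I2 | 2 | 3 | 5 | 6
  I3 | 5 | 6 | 7 | 8   struct: A0 busy until I1 writes@4
  I4 | 6 | 7 | 12 | 13
  I5 | 9 | 10 | 11 | 12   struct: A0 busy until I3 writes@8
  I6 | 14 | 15 | 20 | 21   struct: M0 busy until I4 writes@13
  I7 | 22 | 23 | 28 | 29   struct: M0 busy until I6 writes@21
  I8 | 23 | 30 | 32 | 33   RAW R0: wait I7 write@29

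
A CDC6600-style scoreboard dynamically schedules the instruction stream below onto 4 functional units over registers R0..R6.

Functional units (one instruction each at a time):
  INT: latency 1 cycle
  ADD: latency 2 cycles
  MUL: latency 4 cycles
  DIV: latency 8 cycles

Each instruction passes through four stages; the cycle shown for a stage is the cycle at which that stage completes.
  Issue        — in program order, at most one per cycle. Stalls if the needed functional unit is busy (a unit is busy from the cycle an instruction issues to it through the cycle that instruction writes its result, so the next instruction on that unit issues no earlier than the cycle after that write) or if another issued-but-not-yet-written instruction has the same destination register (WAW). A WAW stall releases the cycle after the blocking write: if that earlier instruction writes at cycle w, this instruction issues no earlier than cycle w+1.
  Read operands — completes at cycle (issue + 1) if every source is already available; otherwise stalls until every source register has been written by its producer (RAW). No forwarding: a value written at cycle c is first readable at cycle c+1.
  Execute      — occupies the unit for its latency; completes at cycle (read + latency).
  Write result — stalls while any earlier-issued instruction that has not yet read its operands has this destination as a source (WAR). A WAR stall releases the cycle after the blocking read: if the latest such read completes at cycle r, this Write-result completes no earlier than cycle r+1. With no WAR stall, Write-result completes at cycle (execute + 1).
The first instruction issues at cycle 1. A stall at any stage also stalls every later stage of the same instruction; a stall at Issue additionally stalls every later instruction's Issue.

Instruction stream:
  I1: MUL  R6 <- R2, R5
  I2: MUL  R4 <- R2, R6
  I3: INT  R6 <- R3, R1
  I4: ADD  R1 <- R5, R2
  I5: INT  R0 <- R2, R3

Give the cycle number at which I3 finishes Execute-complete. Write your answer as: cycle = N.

cycle = 11

[1] I1 issues→MUL
[2] I1 reads
[6] I1 exec-done
[7] I1 writes R6
[8] I2 issues→MUL
[9] I2 reads | I3 issues→INT
[10] I3 reads | I4 issues→ADD
[11] I3 exec-done | I4 reads
[12] I3 writes R6
[13] I2 exec-done | I4 exec-done | I5 issues→INT
[14] I2 writes R4 | I4 writes R1 | I5 reads
[15] I5 exec-done
[16] I5 writes R0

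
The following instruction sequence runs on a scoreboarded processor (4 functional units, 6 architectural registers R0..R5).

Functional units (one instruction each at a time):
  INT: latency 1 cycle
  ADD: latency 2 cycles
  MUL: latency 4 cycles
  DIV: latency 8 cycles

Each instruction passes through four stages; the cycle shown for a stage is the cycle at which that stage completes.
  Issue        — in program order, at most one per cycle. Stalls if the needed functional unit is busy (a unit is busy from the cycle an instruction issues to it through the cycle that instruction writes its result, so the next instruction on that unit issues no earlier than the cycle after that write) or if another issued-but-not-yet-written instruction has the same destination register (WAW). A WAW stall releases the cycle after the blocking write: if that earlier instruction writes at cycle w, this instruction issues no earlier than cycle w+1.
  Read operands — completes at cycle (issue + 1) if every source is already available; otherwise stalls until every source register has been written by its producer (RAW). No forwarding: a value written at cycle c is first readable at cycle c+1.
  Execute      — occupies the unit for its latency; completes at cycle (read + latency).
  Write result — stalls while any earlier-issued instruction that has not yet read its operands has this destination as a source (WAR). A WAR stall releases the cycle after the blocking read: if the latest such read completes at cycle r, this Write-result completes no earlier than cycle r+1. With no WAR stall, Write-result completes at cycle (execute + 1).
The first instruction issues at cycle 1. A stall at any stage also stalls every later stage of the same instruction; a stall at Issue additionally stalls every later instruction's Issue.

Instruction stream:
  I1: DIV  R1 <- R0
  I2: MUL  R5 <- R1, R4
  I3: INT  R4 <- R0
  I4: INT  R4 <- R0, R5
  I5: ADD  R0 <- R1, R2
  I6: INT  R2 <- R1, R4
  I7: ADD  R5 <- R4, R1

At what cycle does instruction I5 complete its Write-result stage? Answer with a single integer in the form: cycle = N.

t=1  I1 dispatched to DIV
t=2  I1 operands ready; I2 dispatched to MUL
t=3  I3 dispatched to INT
t=4  I3 operands ready
t=5  I3 complete
t=10  I1 complete
t=11  R1←I1
t=12  I2 operands ready
t=13  R4←I3
t=14  I4 dispatched to INT
t=15  I5 dispatched to ADD
t=16  I2 complete; I5 operands ready
t=17  R5←I2
t=18  I4 operands ready; I5 complete
t=19  I4 complete; R0←I5
t=20  R4←I4
t=21  I6 dispatched to INT
t=22  I6 operands ready; I7 dispatched to ADD
t=23  I6 complete; I7 operands ready
t=24  R2←I6
t=25  I7 complete
t=26  R5←I7

cycle = 19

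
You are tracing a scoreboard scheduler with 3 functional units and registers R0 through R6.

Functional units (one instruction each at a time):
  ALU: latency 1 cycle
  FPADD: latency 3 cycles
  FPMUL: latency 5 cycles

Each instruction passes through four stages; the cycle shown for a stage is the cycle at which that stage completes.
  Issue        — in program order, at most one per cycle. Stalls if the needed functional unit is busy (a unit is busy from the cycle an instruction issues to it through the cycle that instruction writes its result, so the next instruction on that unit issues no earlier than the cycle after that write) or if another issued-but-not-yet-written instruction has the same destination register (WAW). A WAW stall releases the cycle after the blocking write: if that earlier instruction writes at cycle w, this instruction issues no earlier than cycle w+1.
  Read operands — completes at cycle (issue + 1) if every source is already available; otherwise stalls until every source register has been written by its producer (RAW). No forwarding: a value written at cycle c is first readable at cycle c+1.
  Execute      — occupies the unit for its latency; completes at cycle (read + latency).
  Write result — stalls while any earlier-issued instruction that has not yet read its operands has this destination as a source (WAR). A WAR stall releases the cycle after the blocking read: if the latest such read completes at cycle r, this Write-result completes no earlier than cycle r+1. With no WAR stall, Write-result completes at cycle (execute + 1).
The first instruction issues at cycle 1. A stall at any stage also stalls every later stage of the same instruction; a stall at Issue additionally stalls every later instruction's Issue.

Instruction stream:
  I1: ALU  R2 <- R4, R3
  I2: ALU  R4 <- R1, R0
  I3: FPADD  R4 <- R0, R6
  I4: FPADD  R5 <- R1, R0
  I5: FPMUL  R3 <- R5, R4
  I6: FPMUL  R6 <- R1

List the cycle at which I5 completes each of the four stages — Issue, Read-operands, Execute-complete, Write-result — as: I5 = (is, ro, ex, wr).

I5 = (16, 21, 26, 27)

[1] I1 issues→ALU
[2] I1 reads
[3] I1 exec-done
[4] I1 writes R2
[5] I2 issues→ALU
[6] I2 reads
[7] I2 exec-done
[8] I2 writes R4
[9] I3 issues→FPADD
[10] I3 reads
[13] I3 exec-done
[14] I3 writes R4
[15] I4 issues→FPADD
[16] I4 reads; I5 issues→FPMUL
[19] I4 exec-done
[20] I4 writes R5
[21] I5 reads
[26] I5 exec-done
[27] I5 writes R3
[28] I6 issues→FPMUL
[29] I6 reads
[34] I6 exec-done
[35] I6 writes R6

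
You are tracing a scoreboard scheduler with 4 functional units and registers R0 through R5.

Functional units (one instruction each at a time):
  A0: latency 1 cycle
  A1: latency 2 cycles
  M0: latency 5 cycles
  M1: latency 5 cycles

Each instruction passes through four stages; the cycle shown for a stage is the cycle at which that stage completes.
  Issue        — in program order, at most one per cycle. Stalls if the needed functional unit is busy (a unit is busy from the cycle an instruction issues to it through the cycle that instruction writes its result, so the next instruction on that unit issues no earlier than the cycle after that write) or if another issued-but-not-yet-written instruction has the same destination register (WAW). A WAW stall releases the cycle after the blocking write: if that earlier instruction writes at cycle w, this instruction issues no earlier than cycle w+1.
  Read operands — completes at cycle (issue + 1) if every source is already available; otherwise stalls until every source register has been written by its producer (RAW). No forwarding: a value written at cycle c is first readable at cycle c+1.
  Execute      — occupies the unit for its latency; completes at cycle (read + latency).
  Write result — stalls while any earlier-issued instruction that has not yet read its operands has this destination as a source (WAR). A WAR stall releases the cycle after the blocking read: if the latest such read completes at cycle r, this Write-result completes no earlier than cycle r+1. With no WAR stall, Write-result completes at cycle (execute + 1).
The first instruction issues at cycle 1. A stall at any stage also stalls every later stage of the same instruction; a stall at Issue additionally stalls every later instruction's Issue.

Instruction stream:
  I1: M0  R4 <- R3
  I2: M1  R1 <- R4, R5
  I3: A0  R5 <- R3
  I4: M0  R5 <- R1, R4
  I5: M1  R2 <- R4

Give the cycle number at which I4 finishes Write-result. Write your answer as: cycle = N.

1) issue 1, read 2, done 7, write 8
2) issue 2, read 9, done 14, write 15  <RAW R4: wait I1 write@8>
3) issue 3, read 4, done 5, write 10  <WAR R5: wait I2 read@9>
4) issue 11, read 16, done 21, write 22  <WAW R5: wait I3 write@10 / RAW R1: wait I2 write@15>
5) issue 16, read 17, done 22, write 23  <struct: M1 busy until I2 writes@15>

cycle = 22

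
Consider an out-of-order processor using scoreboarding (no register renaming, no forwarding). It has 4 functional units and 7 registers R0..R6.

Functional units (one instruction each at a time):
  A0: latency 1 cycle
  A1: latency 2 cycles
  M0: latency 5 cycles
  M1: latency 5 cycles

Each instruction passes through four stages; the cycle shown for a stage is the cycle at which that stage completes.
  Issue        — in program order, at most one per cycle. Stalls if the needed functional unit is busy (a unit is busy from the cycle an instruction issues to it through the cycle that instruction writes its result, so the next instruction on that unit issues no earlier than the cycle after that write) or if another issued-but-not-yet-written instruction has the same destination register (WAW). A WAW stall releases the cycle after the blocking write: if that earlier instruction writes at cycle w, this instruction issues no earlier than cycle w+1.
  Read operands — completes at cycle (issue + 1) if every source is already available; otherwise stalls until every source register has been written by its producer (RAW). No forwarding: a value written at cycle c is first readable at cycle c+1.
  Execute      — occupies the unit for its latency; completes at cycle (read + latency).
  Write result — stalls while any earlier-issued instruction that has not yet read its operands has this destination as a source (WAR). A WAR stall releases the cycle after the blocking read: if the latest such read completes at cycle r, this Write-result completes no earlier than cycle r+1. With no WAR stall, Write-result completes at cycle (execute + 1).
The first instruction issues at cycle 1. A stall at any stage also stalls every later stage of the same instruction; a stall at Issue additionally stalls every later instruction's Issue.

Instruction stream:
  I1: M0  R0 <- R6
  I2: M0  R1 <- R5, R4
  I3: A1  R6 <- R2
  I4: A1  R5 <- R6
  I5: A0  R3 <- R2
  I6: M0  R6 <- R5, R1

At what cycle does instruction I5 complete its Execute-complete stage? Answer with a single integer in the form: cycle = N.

  I1 | 1 | 2 | 7 | 8
  I2 | 9 | 10 | 15 | 16   struct: M0 busy until I1 writes@8
  I3 | 10 | 11 | 13 | 14
  I4 | 15 | 16 | 18 | 19   struct: A1 busy until I3 writes@14
  I5 | 16 | 17 | 18 | 19
  I6 | 17 | 20 | 25 | 26   RAW R5: wait I4 write@19

cycle = 18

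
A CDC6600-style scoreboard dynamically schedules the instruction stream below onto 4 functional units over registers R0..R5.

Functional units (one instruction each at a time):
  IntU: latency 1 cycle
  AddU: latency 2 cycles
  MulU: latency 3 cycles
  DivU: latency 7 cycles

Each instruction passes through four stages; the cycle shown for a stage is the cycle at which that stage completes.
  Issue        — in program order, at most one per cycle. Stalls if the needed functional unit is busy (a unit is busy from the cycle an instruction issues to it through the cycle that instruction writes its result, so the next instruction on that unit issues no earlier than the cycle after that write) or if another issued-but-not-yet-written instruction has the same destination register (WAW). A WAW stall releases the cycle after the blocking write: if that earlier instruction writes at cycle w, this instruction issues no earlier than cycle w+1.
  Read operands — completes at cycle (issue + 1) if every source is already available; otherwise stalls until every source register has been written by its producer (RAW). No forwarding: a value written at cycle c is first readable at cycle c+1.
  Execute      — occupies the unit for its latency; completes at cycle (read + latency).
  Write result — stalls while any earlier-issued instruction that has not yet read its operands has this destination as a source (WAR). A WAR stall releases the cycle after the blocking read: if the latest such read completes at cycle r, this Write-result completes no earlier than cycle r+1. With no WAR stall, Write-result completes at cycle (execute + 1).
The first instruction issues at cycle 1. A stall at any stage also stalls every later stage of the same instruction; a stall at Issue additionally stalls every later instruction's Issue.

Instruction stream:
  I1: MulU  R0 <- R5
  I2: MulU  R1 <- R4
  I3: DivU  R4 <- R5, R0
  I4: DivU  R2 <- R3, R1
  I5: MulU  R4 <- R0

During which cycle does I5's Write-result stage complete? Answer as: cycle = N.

[1] I1→MulU
[2] I1 RO
[5] I1 EX
[6] I1 WR R0
[7] I2→MulU
[8] I2 RO; I3→DivU
[9] I3 RO
[11] I2 EX
[12] I2 WR R1
[16] I3 EX
[17] I3 WR R4
[18] I4→DivU
[19] I4 RO; I5→MulU
[20] I5 RO
[23] I5 EX
[24] I5 WR R4
[26] I4 EX
[27] I4 WR R2

cycle = 24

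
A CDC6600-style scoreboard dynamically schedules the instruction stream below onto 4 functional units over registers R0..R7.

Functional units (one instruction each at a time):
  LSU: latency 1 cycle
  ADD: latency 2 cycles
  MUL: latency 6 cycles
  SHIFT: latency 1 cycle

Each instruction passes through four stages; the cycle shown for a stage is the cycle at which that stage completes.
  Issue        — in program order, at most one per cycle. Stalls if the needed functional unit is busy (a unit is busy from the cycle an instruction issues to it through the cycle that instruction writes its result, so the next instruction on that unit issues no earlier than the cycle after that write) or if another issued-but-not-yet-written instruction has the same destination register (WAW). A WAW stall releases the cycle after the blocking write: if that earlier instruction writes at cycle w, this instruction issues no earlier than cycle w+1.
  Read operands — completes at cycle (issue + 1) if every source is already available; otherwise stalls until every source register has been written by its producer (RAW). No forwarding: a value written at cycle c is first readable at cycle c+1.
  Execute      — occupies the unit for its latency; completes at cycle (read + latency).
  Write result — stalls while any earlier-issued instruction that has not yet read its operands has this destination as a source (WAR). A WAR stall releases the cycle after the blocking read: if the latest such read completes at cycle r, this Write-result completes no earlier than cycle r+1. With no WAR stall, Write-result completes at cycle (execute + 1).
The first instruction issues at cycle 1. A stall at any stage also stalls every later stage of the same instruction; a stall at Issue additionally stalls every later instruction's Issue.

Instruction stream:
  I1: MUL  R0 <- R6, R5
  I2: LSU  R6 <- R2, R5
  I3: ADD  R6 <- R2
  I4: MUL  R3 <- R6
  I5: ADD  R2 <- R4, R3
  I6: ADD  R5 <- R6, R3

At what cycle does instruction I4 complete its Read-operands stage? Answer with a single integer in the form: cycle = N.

I1: IS=1 RO=2 EX=8 WR=9
I2: IS=2 RO=3 EX=4 WR=5
I3: IS=6 RO=7 EX=9 WR=10  [WAW R6: wait I2 write@5]
I4: IS=10 RO=11 EX=17 WR=18  [struct: MUL busy until I1 writes@9]
I5: IS=11 RO=19 EX=21 WR=22  [RAW R3: wait I4 write@18]
I6: IS=23 RO=24 EX=26 WR=27  [struct: ADD busy until I5 writes@22]

cycle = 11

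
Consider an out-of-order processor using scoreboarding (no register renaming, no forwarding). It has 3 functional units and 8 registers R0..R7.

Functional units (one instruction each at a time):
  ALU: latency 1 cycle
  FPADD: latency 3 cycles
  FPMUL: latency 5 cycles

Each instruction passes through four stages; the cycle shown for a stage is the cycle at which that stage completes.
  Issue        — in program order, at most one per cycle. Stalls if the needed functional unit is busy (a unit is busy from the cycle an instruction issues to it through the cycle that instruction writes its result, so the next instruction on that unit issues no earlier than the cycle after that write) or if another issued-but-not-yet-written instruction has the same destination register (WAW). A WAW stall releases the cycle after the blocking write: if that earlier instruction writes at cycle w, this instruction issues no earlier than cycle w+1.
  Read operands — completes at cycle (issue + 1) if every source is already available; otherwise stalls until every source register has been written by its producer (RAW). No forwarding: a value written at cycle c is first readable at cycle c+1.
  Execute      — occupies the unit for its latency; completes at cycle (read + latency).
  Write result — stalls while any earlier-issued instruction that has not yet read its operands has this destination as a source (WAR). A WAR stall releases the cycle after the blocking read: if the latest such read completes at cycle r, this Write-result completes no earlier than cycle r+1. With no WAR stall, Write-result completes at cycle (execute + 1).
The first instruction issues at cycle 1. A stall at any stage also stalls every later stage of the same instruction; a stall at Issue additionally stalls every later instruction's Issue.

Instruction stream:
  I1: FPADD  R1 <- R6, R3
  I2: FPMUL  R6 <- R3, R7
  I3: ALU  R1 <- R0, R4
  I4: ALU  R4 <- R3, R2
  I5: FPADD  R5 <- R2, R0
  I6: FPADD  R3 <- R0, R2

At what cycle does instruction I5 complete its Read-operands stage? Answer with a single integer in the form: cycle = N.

[1] I1→FPADD
[2] I1 RO, I2→FPMUL
[3] I2 RO
[5] I1 EX
[6] I1 WR R1
[7] I3→ALU
[8] I2 EX, I3 RO
[9] I2 WR R6, I3 EX
[10] I3 WR R1
[11] I4→ALU
[12] I4 RO, I5→FPADD
[13] I4 EX, I5 RO
[14] I4 WR R4
[16] I5 EX
[17] I5 WR R5
[18] I6→FPADD
[19] I6 RO
[22] I6 EX
[23] I6 WR R3

cycle = 13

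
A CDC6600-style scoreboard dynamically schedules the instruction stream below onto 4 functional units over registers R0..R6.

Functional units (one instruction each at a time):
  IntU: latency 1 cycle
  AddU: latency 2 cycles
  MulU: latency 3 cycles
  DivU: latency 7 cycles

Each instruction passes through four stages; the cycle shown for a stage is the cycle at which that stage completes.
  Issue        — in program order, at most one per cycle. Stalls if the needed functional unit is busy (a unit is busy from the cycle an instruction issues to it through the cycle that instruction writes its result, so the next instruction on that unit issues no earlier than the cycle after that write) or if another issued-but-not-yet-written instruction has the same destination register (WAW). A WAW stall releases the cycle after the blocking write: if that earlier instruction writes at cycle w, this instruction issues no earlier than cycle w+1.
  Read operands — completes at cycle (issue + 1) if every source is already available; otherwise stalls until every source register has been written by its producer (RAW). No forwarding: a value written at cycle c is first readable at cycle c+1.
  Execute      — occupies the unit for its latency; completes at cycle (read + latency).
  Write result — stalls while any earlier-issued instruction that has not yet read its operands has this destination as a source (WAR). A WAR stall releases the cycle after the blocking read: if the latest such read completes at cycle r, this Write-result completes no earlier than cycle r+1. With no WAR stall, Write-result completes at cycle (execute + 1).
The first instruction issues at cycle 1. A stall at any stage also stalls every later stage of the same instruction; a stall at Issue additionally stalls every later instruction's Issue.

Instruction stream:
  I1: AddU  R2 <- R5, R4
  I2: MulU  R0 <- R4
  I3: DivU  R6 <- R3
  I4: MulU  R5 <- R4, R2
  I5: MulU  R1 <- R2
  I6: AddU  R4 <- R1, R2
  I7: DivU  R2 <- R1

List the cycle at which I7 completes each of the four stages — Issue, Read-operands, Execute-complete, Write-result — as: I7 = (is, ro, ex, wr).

I1 -> (1, 2, 4, 5)
I2 -> (2, 3, 6, 7)
I3 -> (3, 4, 11, 12)
I4 -> (8, 9, 12, 13)  // struct: MulU busy until I2 writes@7
I5 -> (14, 15, 18, 19)  // struct: MulU busy until I4 writes@13
I6 -> (15, 20, 22, 23)  // RAW R1: wait I5 write@19
I7 -> (16, 20, 27, 28)  // RAW R1: wait I5 write@19

I7 = (16, 20, 27, 28)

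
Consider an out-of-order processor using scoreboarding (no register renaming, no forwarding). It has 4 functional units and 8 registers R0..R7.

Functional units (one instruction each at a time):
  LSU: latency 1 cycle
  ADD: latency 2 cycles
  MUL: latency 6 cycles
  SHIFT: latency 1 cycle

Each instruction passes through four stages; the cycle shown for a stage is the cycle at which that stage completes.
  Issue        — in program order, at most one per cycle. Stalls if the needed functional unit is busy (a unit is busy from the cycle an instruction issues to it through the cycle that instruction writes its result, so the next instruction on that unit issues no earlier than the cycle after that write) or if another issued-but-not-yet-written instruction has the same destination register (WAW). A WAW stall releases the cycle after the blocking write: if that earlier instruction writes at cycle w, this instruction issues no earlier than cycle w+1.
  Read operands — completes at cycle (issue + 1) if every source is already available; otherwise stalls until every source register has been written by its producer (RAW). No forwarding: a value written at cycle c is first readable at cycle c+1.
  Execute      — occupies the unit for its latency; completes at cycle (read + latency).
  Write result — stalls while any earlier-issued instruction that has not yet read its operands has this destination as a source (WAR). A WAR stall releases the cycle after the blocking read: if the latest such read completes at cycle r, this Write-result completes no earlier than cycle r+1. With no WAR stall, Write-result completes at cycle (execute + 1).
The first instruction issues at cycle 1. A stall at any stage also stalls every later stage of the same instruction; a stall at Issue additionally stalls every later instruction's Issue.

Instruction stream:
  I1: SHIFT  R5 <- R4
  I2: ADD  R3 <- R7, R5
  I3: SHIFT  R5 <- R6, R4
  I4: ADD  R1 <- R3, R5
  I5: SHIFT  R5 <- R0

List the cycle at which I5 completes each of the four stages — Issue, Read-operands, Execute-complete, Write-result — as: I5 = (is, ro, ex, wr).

I5 = (10, 11, 12, 13)

c1: I1 dispatched to SHIFT
c2: I1 operands ready, I2 dispatched to ADD
c3: I1 complete
c4: R5←I1
c5: I2 operands ready, I3 dispatched to SHIFT
c6: I3 operands ready
c7: I2 complete, I3 complete
c8: R3←I2, R5←I3
c9: I4 dispatched to ADD
c10: I4 operands ready, I5 dispatched to SHIFT
c11: I5 operands ready
c12: I4 complete, I5 complete
c13: R1←I4, R5←I5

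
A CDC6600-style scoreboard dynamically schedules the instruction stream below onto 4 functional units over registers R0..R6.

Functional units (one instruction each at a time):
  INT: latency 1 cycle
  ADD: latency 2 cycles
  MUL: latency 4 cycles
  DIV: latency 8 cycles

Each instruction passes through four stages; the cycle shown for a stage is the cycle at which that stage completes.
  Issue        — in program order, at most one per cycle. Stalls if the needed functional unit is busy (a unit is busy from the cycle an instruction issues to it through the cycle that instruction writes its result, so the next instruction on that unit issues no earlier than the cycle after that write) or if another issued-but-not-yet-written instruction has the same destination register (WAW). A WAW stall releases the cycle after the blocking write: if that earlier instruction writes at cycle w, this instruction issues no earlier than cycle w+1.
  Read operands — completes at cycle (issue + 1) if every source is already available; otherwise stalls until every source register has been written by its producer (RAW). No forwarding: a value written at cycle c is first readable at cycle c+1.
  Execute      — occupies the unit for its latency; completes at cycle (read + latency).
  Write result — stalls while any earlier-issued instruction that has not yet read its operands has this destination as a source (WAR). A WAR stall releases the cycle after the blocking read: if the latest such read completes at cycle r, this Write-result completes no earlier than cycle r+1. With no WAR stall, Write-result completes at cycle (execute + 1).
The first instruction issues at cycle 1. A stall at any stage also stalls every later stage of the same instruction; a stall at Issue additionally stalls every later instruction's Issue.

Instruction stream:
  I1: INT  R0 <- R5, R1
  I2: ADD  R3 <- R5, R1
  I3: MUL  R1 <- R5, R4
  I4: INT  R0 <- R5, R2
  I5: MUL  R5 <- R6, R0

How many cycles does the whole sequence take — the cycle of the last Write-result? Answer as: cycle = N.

c1: I1 dispatched to INT
c2: I1 operands ready; I2 dispatched to ADD
c3: I1 complete; I2 operands ready; I3 dispatched to MUL
c4: R0←I1; I3 operands ready
c5: I2 complete; I4 dispatched to INT
c6: R3←I2; I4 operands ready
c7: I4 complete
c8: I3 complete; R0←I4
c9: R1←I3
c10: I5 dispatched to MUL
c11: I5 operands ready
c15: I5 complete
c16: R5←I5

cycle = 16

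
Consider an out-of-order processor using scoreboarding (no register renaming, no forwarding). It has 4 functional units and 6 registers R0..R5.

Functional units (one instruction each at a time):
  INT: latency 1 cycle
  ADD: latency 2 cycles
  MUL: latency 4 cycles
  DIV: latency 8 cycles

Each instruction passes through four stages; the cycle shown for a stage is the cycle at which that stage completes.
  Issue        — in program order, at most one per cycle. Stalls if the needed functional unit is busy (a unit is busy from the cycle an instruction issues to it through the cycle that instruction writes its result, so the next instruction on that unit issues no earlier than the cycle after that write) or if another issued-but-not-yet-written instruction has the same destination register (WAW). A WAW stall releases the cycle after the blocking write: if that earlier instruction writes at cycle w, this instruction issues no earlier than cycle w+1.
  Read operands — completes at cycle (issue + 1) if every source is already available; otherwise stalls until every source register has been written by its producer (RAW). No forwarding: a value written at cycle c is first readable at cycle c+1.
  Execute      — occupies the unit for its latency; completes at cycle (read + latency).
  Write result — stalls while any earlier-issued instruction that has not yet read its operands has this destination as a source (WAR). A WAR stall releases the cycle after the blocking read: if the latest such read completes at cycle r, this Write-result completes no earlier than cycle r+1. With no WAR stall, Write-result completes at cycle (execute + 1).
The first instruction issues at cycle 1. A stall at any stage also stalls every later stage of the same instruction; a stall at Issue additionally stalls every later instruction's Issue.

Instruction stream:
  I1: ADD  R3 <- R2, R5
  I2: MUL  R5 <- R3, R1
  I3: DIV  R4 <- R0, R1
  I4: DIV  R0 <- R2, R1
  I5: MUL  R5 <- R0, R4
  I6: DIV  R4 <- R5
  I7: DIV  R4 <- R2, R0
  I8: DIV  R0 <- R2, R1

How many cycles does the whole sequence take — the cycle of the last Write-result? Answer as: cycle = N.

cycle 1: I1 issues→ADD
cycle 2: I1 reads · I2 issues→MUL
cycle 3: I3 issues→DIV
cycle 4: I1 exec-done · I3 reads
cycle 5: I1 writes R3
cycle 6: I2 reads
cycle 10: I2 exec-done
cycle 11: I2 writes R5
cycle 12: I3 exec-done
cycle 13: I3 writes R4
cycle 14: I4 issues→DIV
cycle 15: I4 reads · I5 issues→MUL
cycle 23: I4 exec-done
cycle 24: I4 writes R0
cycle 25: I5 reads · I6 issues→DIV
cycle 29: I5 exec-done
cycle 30: I5 writes R5
cycle 31: I6 reads
cycle 39: I6 exec-done
cycle 40: I6 writes R4
cycle 41: I7 issues→DIV
cycle 42: I7 reads
cycle 50: I7 exec-done
cycle 51: I7 writes R4
cycle 52: I8 issues→DIV
cycle 53: I8 reads
cycle 61: I8 exec-done
cycle 62: I8 writes R0

cycle = 62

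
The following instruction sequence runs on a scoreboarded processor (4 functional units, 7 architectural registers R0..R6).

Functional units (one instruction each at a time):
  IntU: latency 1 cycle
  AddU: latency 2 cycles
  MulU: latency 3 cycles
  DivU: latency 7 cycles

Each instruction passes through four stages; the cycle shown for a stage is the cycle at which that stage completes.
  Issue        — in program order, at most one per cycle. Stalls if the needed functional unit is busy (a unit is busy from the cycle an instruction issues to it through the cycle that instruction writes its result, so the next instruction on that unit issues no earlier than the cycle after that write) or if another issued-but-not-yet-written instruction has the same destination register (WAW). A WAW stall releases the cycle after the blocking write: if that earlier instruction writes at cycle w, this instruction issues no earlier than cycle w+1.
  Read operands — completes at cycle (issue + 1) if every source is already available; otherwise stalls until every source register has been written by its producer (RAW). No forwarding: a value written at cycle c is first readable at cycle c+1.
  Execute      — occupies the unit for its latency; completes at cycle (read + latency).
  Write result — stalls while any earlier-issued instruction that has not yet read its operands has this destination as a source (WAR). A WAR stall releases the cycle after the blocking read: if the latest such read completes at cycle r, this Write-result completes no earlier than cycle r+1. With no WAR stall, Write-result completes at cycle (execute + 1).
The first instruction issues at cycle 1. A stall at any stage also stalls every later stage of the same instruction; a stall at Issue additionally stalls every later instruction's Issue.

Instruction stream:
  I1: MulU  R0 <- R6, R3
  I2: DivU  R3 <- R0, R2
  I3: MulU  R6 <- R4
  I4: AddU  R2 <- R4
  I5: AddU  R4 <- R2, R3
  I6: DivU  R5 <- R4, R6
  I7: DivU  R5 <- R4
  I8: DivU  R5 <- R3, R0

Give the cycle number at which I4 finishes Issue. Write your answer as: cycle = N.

[1] I1 issues→MulU
[2] I1 reads · I2 issues→DivU
[5] I1 exec-done
[6] I1 writes R0
[7] I2 reads · I3 issues→MulU
[8] I3 reads · I4 issues→AddU
[9] I4 reads
[11] I3 exec-done · I4 exec-done
[12] I3 writes R6 · I4 writes R2
[13] I5 issues→AddU
[14] I2 exec-done
[15] I2 writes R3
[16] I5 reads · I6 issues→DivU
[18] I5 exec-done
[19] I5 writes R4
[20] I6 reads
[27] I6 exec-done
[28] I6 writes R5
[29] I7 issues→DivU
[30] I7 reads
[37] I7 exec-done
[38] I7 writes R5
[39] I8 issues→DivU
[40] I8 reads
[47] I8 exec-done
[48] I8 writes R5

cycle = 8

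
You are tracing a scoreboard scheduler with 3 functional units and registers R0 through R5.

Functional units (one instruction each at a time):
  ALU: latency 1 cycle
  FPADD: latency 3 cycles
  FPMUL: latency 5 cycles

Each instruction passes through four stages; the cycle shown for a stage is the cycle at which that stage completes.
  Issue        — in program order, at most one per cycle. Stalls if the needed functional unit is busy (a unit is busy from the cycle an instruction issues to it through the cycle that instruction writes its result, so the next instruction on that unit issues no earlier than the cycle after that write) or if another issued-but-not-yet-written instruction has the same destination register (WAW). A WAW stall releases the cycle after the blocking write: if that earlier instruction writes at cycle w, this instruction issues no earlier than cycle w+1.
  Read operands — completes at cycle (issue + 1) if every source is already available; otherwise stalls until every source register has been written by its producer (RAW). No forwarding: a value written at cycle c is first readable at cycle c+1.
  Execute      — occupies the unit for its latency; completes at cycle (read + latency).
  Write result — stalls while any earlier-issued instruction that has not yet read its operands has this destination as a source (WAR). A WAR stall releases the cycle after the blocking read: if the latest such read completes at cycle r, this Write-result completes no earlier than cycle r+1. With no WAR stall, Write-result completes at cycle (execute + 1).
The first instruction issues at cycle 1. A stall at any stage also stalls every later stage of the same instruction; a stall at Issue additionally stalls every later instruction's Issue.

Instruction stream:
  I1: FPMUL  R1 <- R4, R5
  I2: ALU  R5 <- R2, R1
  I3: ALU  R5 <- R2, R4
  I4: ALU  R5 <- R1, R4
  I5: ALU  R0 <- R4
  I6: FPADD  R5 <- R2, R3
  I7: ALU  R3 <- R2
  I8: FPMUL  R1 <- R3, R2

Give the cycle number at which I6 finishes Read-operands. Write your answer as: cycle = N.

cycle = 22

[1] I1→FPMUL
[2] I1 RO, I2→ALU
[7] I1 EX
[8] I1 WR R1
[9] I2 RO
[10] I2 EX
[11] I2 WR R5
[12] I3→ALU
[13] I3 RO
[14] I3 EX
[15] I3 WR R5
[16] I4→ALU
[17] I4 RO
[18] I4 EX
[19] I4 WR R5
[20] I5→ALU
[21] I5 RO, I6→FPADD
[22] I5 EX, I6 RO
[23] I5 WR R0
[24] I7→ALU
[25] I6 EX, I7 RO, I8→FPMUL
[26] I6 WR R5, I7 EX
[27] I7 WR R3
[28] I8 RO
[33] I8 EX
[34] I8 WR R1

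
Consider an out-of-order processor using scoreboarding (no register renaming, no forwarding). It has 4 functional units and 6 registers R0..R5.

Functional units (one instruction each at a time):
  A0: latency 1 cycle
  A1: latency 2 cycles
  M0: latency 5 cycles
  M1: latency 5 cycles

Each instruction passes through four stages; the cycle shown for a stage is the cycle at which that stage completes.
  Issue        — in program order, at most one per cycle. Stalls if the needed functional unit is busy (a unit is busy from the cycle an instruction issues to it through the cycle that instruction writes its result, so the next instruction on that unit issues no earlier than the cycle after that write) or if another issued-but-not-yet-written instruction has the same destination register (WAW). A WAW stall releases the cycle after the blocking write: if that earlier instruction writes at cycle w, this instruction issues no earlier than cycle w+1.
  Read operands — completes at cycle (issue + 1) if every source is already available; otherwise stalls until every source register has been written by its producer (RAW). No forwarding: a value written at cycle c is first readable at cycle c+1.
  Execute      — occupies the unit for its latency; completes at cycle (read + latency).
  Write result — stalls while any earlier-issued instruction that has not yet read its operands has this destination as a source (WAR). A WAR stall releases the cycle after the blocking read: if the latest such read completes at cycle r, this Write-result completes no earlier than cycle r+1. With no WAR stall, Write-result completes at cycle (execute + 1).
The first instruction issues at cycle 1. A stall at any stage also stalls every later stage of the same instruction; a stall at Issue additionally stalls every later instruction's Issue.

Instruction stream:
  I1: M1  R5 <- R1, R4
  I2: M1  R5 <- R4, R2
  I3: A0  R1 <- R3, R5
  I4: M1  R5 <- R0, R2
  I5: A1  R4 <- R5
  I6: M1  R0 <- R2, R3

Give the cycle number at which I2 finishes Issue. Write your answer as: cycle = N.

cycle = 9

I1  is:1  ro:2  ex:7  wr:8
I2  is:9  ro:10  ex:15  wr:16  — struct: M1 busy until I1 writes@8
I3  is:10  ro:17  ex:18  wr:19  — RAW R5: wait I2 write@16
I4  is:17  ro:18  ex:23  wr:24  — struct: M1 busy until I2 writes@16
I5  is:18  ro:25  ex:27  wr:28  — RAW R5: wait I4 write@24
I6  is:25  ro:26  ex:31  wr:32  — struct: M1 busy until I4 writes@24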